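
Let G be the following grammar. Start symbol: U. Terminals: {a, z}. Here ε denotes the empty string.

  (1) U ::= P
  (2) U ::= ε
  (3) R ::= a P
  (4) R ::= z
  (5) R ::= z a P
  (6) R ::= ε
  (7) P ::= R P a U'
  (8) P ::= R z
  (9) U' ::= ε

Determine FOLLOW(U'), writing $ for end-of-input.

FIRST(R): from R::=a P we get {a}; from R::=z we get {z}; from R::=z a P we get {z}; from R::=ε we get {ε}. So FIRST(R) = {ε, a, z}.
FIRST(U'): from U'::=ε we get {ε}. So FIRST(U') = {ε}.
FIRST(P): from P::=R P a U' we get {a, z}; from P::=R z we get {a, z}. So FIRST(P) = {a, z}.
FIRST(U): from U::=P we get {a, z}; from U::=ε we get {ε}. So FIRST(U) = {ε, a, z}.
FOLLOW(U) includes $ since U is the start symbol.
FOLLOW(U): U appears on no right-hand side. Thus FOLLOW(U) = {$}.
FOLLOW(R): in P::=R P a U', R is followed by P a U' with FIRST {a, z}; in P::=R z, R is followed by z with FIRST {z}. Thus FOLLOW(R) = {a, z}.
FOLLOW(P): in U::=P, the suffix after P is empty, so FOLLOW(P) ⊇ FOLLOW(U) = {$}; in R::=a P, the suffix after P is empty, so FOLLOW(P) ⊇ FOLLOW(R) = {a, z}; in R::=z a P, the suffix after P is empty, so FOLLOW(P) ⊇ FOLLOW(R) = {a, z}; in P::=R P a U', P is followed by a U' with FIRST {a}. Thus FOLLOW(P) = {$, a, z}.
FOLLOW(U'): in P::=R P a U', the suffix after U' is empty, so FOLLOW(U') ⊇ FOLLOW(P) = {$, a, z}. Thus FOLLOW(U') = {$, a, z}.

{$, a, z}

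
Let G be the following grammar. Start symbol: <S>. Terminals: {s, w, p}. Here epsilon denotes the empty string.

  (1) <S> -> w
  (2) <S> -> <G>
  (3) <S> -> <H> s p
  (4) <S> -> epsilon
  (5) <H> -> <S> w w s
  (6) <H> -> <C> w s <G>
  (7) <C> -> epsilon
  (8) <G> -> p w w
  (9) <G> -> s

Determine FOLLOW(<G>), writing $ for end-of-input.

FIRST(<C>) = {epsilon}
FIRST(<G>) = {p, s}
FIRST(<S>) = {epsilon, p, s, w}  (via <G>, <H> s p)
FIRST(<H>) = {p, s, w}  (via <S> w w s, <C> w s <G>)
FOLLOW(<S>) includes $ since <S> is the start symbol.
FOLLOW(<S>): in <H>-><S> w w s, <S> is followed by w w s with FIRST {w}. Thus FOLLOW(<S>) = {$, w}.
FOLLOW(<H>): in <S>-><H> s p, <H> is followed by s p with FIRST {s}. Thus FOLLOW(<H>) = {s}.
FOLLOW(<C>): in <H>-><C> w s <G>, <C> is followed by w s <G> with FIRST {w}. Thus FOLLOW(<C>) = {w}.
FOLLOW(<G>): in <S>-><G>, the suffix after <G> is empty, so FOLLOW(<G>) ⊇ FOLLOW(<S>) = {$, w}; in <H>-><C> w s <G>, the suffix after <G> is empty, so FOLLOW(<G>) ⊇ FOLLOW(<H>) = {s}. Thus FOLLOW(<G>) = {$, s, w}.

{$, s, w}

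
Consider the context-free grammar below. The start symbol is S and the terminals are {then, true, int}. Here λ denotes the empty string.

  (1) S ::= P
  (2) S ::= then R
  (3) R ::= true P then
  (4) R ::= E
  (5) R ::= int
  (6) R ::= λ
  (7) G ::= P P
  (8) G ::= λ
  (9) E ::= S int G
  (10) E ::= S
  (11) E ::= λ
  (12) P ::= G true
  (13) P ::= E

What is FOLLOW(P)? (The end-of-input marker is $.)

FIRST(S) = {λ, int, then, true}  (via P)
FIRST(E) = {λ, int, then, true}  (via S int G, S)
FIRST(R) = {λ, int, then, true}  (via E)
FIRST(G) = {λ, int, then, true}  (via P P)
FIRST(P) = {λ, int, then, true}  (via G true, E)
FOLLOW(S) includes $ since S is the start symbol.
FOLLOW(S): in E::=S int G, S is followed by int G with FIRST {int}; in E::=S, the suffix after S is empty, so FOLLOW(S) ⊇ FOLLOW(E) = {$, int, then, true}. Thus FOLLOW(S) = {$, int, then, true}.
FOLLOW(R): in S::=then R, the suffix after R is empty, so FOLLOW(R) ⊇ FOLLOW(S) = {$, int, then, true}. Thus FOLLOW(R) = {$, int, then, true}.
FOLLOW(G): in E::=S int G, the suffix after G is empty, so FOLLOW(G) ⊇ FOLLOW(E) = {$, int, then, true}; in P::=G true, G is followed by true with FIRST {true}. Thus FOLLOW(G) = {$, int, then, true}.
FOLLOW(P): in S::=P, the suffix after P is empty, so FOLLOW(P) ⊇ FOLLOW(S) = {$, int, then, true}; in R::=true P then, P is followed by then with FIRST {then}; in G::=P P (occurrence 1), P is followed by P with FIRST {λ, int, then, true}; in G::=P P (occurrence 1), the suffix after P is nullable, so FOLLOW(P) ⊇ FOLLOW(G) = {$, int, then, true}; in G::=P P (occurrence 2), the suffix after P is empty, so FOLLOW(P) ⊇ FOLLOW(G) = {$, int, then, true}. Thus FOLLOW(P) = {$, int, then, true}.
FOLLOW(E): in R::=E, the suffix after E is empty, so FOLLOW(E) ⊇ FOLLOW(R) = {$, int, then, true}; in P::=E, the suffix after E is empty, so FOLLOW(E) ⊇ FOLLOW(P) = {$, int, then, true}. Thus FOLLOW(E) = {$, int, then, true}.

{$, int, then, true}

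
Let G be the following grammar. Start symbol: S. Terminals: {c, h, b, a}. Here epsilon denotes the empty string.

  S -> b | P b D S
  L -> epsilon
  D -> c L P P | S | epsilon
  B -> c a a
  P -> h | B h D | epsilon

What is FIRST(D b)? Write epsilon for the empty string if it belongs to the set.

FIRST(L): from L->epsilon we get {epsilon}. So FIRST(L) = {epsilon}.
FIRST(B): from B->c a a we get {c}. So FIRST(B) = {c}.
FIRST(P): from P->h we get {h}; from P->B h D we get {c}; from P->epsilon we get {epsilon}. So FIRST(P) = {epsilon, c, h}.
FIRST(S): from S->b we get {b}; from S->P b D S we get {b, c, h}. So FIRST(S) = {b, c, h}.
FIRST(D): from D->c L P P we get {c}; from D->S we get {b, c, h}; from D->epsilon we get {epsilon}. So FIRST(D) = {epsilon, b, c, h}.
FIRST(D b): take FIRST of each symbol in turn, carrying on past any symbol whose FIRST contains epsilon; result {b, c, h}.

{b, c, h}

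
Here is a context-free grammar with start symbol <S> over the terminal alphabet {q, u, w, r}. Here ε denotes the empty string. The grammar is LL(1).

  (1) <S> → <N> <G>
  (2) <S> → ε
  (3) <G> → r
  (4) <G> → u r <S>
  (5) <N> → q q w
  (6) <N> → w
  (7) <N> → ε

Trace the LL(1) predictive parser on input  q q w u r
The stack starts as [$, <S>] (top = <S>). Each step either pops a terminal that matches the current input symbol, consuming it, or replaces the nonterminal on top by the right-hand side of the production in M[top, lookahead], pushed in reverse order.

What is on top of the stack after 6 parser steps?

     Stack        Input        Action
  1  $ <S>        q q w u r $  expand <S> → <N> <G>
  2  $ <G> <N>    q q w u r $  expand <N> → q q w
  3  $ <G> w q q  q q w u r $  match q
  4  $ <G> w q    q w u r $    match q
  5  $ <G> w      w u r $      match w
  6  $ <G>        u r $        expand <G> → u r <S>
Stack after step 6: $ <S> r u (top = u).

u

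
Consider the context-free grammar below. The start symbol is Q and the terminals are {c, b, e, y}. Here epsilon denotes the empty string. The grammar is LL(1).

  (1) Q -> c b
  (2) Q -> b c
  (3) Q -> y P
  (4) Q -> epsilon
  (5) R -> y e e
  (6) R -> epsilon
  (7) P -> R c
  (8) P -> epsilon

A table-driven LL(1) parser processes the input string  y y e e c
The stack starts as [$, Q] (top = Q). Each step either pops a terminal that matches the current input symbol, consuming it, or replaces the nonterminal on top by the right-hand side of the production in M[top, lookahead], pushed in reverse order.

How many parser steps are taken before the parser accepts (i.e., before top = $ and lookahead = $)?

     Stack      Input        Action
  1  $ Q        y y e e c $  expand Q -> y P
  2  $ P y      y y e e c $  match y
  3  $ P        y e e c $    expand P -> R c
  4  $ c R      y e e c $    expand R -> y e e
  5  $ c e e y  y e e c $    match y
  6  $ c e e    e e c $      match e
  7  $ c e      e c $        match e
  8  $ c        c $          match c
Accept reached after 8 steps.

8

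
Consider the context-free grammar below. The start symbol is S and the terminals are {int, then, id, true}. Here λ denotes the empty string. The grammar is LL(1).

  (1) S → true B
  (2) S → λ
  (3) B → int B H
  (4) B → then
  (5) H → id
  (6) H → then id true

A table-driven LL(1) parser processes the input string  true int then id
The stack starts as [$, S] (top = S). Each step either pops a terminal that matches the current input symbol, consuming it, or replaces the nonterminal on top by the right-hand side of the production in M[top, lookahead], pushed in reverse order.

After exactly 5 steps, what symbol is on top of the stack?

     Stack      Input               Action
  1  $ S        true int then id $  expand S → true B
  2  $ B true   true int then id $  match true
  3  $ B        int then id $       expand B → int B H
  4  $ H B int  int then id $       match int
  5  $ H B      then id $           expand B → then
Stack after step 5: $ H then (top = then).

then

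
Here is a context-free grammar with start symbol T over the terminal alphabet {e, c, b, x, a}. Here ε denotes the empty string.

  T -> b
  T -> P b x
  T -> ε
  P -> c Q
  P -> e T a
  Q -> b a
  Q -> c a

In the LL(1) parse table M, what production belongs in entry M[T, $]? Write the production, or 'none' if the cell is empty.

T -> ε

FIRST(P): from P->c Q we get {c}; from P->e T a we get {e}. So FIRST(P) = {c, e}.
FIRST(Q): from Q->b a we get {b}; from Q->c a we get {c}. So FIRST(Q) = {b, c}.
FIRST(T): from T->b we get {b}; from T->P b x we get {c, e}; from T->ε we get {ε}. So FIRST(T) = {ε, b, c, e}.
FOLLOW(T) includes $ since T is the start symbol.
FOLLOW(T): in P->e T a, T is followed by a with FIRST {a}. Thus FOLLOW(T) = {$, a}.
For T -> b: FIRST(b) = {b}, so it goes in M[T, t] for t ∈ {b}.
For T -> P b x: FIRST(P b x) = {c, e}, so it goes in M[T, t] for t ∈ {c, e}.
For T -> ε: FIRST(ε) = {ε}, so it goes in M[T, t] for t ∈ {}; since ε ∈ FIRST, also for every t ∈ FOLLOW(T) = {$, a}.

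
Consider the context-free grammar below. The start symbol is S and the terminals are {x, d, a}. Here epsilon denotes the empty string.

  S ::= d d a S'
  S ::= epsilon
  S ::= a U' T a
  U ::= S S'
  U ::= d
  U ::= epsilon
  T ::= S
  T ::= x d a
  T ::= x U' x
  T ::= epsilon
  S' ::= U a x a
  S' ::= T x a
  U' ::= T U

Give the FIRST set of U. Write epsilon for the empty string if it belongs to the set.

{epsilon, a, d, x}

FIRST(S): from S::=d d a S' we get {d}; from S::=epsilon we get {epsilon}; from S::=a U' T a we get {a}. So FIRST(S) = {epsilon, a, d}.
FIRST(T): from T::=S we get {epsilon, a, d}; from T::=x d a we get {x}; from T::=x U' x we get {x}; from T::=epsilon we get {epsilon}. So FIRST(T) = {epsilon, a, d, x}.
FIRST(U): from U::=S S' we get {a, d, x}; from U::=d we get {d}; from U::=epsilon we get {epsilon}. So FIRST(U) = {epsilon, a, d, x}.
FIRST(S'): from S'::=U a x a we get {a, d, x}; from S'::=T x a we get {a, d, x}. So FIRST(S') = {a, d, x}.
FIRST(U'): from U'::=T U we get {epsilon, a, d, x}. So FIRST(U') = {epsilon, a, d, x}.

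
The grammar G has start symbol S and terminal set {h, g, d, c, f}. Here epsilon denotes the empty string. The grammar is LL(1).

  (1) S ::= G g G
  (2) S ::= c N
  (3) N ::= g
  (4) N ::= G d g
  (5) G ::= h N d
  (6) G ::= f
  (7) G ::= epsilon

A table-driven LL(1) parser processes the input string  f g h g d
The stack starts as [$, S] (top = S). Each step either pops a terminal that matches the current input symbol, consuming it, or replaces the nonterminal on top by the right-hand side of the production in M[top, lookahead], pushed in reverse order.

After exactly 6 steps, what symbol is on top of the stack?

N

step 1: stack=$ S  input=f g h g d $  — expand S ::= G g G
step 2: stack=$ G g G  input=f g h g d $  — expand G ::= f
step 3: stack=$ G g f  input=f g h g d $  — match f
step 4: stack=$ G g  input=g h g d $  — match g
step 5: stack=$ G  input=h g d $  — expand G ::= h N d
step 6: stack=$ d N h  input=h g d $  — match h
Stack after step 6: $ d N (top = N).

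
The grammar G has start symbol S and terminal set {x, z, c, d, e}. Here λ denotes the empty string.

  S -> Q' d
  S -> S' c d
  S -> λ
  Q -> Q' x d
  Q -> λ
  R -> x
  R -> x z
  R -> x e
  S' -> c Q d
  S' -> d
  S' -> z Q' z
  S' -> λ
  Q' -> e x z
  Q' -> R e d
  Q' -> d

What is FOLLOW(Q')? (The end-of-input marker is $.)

FIRST(R): from R->x we get {x}; from R->x z we get {x}; from R->x e we get {x}. So FIRST(R) = {x}.
FIRST(S'): from S'->c Q d we get {c}; from S'->d we get {d}; from S'->z Q' z we get {z}; from S'->λ we get {λ}. So FIRST(S') = {λ, c, d, z}.
FIRST(Q'): from Q'->e x z we get {e}; from Q'->R e d we get {x}; from Q'->d we get {d}. So FIRST(Q') = {d, e, x}.
FIRST(S): from S->Q' d we get {d, e, x}; from S->S' c d we get {c, d, z}; from S->λ we get {λ}. So FIRST(S) = {λ, c, d, e, x, z}.
FIRST(Q): from Q->Q' x d we get {d, e, x}; from Q->λ we get {λ}. So FIRST(Q) = {λ, d, e, x}.
FOLLOW(S) includes $ since S is the start symbol.
FOLLOW(S): S appears on no right-hand side. Thus FOLLOW(S) = {$}.
FOLLOW(Q): in S'->c Q d, Q is followed by d with FIRST {d}. Thus FOLLOW(Q) = {d}.
FOLLOW(R): in Q'->R e d, R is followed by e d with FIRST {e}. Thus FOLLOW(R) = {e}.
FOLLOW(S'): in S->S' c d, S' is followed by c d with FIRST {c}. Thus FOLLOW(S') = {c}.
FOLLOW(Q'): in S->Q' d, Q' is followed by d with FIRST {d}; in Q->Q' x d, Q' is followed by x d with FIRST {x}; in S'->z Q' z, Q' is followed by z with FIRST {z}. Thus FOLLOW(Q') = {d, x, z}.

{d, x, z}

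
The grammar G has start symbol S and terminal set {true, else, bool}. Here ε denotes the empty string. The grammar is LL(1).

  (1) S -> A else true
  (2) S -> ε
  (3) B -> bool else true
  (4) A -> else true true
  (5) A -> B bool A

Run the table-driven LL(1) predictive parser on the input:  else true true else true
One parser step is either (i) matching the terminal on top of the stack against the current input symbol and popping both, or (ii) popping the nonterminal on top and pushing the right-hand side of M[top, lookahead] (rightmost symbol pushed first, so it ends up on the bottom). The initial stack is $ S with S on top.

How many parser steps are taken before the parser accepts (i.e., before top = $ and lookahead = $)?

7

     Stack                       Input                       Action
  1  $ S                         else true true else true $  expand S -> A else true
  2  $ true else A               else true true else true $  expand A -> else true true
  3  $ true else true true else  else true true else true $  match else
  4  $ true else true true       true true else true $       match true
  5  $ true else true            true else true $            match true
  6  $ true else                 else true $                 match else
  7  $ true                      true $                      match true
Accept reached after 7 steps.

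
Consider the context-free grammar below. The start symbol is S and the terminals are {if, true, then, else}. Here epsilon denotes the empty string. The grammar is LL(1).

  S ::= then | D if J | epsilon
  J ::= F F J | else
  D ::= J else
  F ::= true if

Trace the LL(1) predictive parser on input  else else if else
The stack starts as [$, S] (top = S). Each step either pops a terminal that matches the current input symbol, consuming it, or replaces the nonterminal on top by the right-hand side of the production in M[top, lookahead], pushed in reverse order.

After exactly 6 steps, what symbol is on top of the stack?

J

step 1: stack=$ S  input=else else if else $  — expand S ::= D if J
step 2: stack=$ J if D  input=else else if else $  — expand D ::= J else
step 3: stack=$ J if else J  input=else else if else $  — expand J ::= else
step 4: stack=$ J if else else  input=else else if else $  — match else
step 5: stack=$ J if else  input=else if else $  — match else
step 6: stack=$ J if  input=if else $  — match if
Stack after step 6: $ J (top = J).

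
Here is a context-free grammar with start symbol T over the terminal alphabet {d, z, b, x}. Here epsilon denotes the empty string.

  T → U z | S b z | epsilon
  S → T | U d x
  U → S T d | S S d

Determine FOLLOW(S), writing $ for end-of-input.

{b, d}

FIRST(T) = {epsilon, b, d}  (via U z, S b z)
FIRST(S) = {epsilon, b, d}  (via T, U d x)
FIRST(U) = {b, d}  (via S T d, S S d)
FOLLOW(T) includes $ since T is the start symbol.
FOLLOW(S): in T→S b z, S is followed by b z with FIRST {b}; in U→S T d, S is followed by T d with FIRST {b, d}; in U→S S d (occurrence 1), S is followed by S d with FIRST {b, d}; in U→S S d (occurrence 2), S is followed by d with FIRST {d}. Thus FOLLOW(S) = {b, d}.
FOLLOW(T): in S→T, the suffix after T is empty, so FOLLOW(T) ⊇ FOLLOW(S) = {b, d}; in U→S T d, T is followed by d with FIRST {d}. Thus FOLLOW(T) = {$, b, d}.
FOLLOW(U): in T→U z, U is followed by z with FIRST {z}; in S→U d x, U is followed by d x with FIRST {d}. Thus FOLLOW(U) = {d, z}.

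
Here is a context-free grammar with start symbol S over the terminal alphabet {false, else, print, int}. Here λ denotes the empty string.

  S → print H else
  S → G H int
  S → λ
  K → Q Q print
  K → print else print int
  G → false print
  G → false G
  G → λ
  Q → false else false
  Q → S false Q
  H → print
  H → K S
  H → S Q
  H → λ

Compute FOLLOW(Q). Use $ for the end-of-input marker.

{else, false, int, print}

FIRST(G): from G→false print we get {false}; from G→false G we get {false}; from G→λ we get {λ}. So FIRST(G) = {λ, false}.
FIRST(S): from S→print H else we get {print}; from S→G H int we get {false, int, print}; from S→λ we get {λ}. So FIRST(S) = {λ, false, int, print}.
FIRST(Q): from Q→false else false we get {false}; from Q→S false Q we get {false, int, print}. So FIRST(Q) = {false, int, print}.
FIRST(K): from K→Q Q print we get {false, int, print}; from K→print else print int we get {print}. So FIRST(K) = {false, int, print}.
FIRST(H): from H→print we get {print}; from H→K S we get {false, int, print}; from H→S Q we get {false, int, print}; from H→λ we get {λ}. So FIRST(H) = {λ, false, int, print}.
FOLLOW(S) includes $ since S is the start symbol.
FOLLOW(G): in S→G H int, G is followed by H int with FIRST {false, int, print}; in G→false G, the suffix after G is empty (adds nothing new). Thus FOLLOW(G) = {false, int, print}.
FOLLOW(H): in S→print H else, H is followed by else with FIRST {else}; in S→G H int, H is followed by int with FIRST {int}. Thus FOLLOW(H) = {else, int}.
FOLLOW(S): in Q→S false Q, S is followed by false Q with FIRST {false}; in H→K S, the suffix after S is empty, so FOLLOW(S) ⊇ FOLLOW(H) = {else, int}; in H→S Q, S is followed by Q with FIRST {false, int, print}. Thus FOLLOW(S) = {$, else, false, int, print}.
FOLLOW(K): in H→K S, K is followed by S with FIRST {λ, false, int, print}; in H→K S, the suffix after K is nullable, so FOLLOW(K) ⊇ FOLLOW(H) = {else, int}. Thus FOLLOW(K) = {else, false, int, print}.
FOLLOW(Q): in K→Q Q print (occurrence 1), Q is followed by Q print with FIRST {false, int, print}; in K→Q Q print (occurrence 2), Q is followed by print with FIRST {print}; in Q→S false Q, the suffix after Q is empty (adds nothing new); in H→S Q, the suffix after Q is empty, so FOLLOW(Q) ⊇ FOLLOW(H) = {else, int}. Thus FOLLOW(Q) = {else, false, int, print}.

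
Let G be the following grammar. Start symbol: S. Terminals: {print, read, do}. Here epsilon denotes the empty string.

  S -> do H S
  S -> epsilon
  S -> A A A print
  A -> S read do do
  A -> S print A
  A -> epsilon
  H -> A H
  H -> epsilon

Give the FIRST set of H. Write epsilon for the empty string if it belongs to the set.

{epsilon, do, print, read}

FIRST(S): from S->do H S we get {do}; from S->epsilon we get {epsilon}; from S->A A A print we get {do, print, read}. So FIRST(S) = {epsilon, do, print, read}.
FIRST(A): from A->S read do do we get {do, print, read}; from A->S print A we get {do, print, read}; from A->epsilon we get {epsilon}. So FIRST(A) = {epsilon, do, print, read}.
FIRST(H): from H->A H we get {epsilon, do, print, read}; from H->epsilon we get {epsilon}. So FIRST(H) = {epsilon, do, print, read}.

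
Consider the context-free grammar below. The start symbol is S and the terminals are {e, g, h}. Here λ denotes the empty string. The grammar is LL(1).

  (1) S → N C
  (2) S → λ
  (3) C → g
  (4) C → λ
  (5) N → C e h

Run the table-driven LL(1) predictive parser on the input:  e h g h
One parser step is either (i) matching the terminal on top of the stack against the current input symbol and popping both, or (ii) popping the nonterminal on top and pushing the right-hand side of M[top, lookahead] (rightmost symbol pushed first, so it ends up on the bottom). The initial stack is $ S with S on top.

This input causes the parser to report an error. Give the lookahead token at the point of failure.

h

step 1: stack=$ S  input=e h g h $  — expand S → N C
step 2: stack=$ C N  input=e h g h $  — expand N → C e h
step 3: stack=$ C h e C  input=e h g h $  — expand C → λ
step 4: stack=$ C h e  input=e h g h $  — match e
step 5: stack=$ C h  input=h g h $  — match h
step 6: stack=$ C  input=g h $  — expand C → g
step 7: stack=$ g  input=g h $  — match g
step 8: stack=$  input=h $  — error: stack empty but input remains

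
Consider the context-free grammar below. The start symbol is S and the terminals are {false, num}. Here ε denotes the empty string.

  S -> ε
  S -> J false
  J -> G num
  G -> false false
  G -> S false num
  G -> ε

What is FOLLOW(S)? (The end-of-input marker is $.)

FIRST(S): from S->ε we get {ε}; from S->J false we get {false, num}. So FIRST(S) = {ε, false, num}.
FIRST(G): from G->false false we get {false}; from G->S false num we get {false, num}; from G->ε we get {ε}. So FIRST(G) = {ε, false, num}.
FIRST(J): from J->G num we get {false, num}. So FIRST(J) = {false, num}.
FOLLOW(S) includes $ since S is the start symbol.
FOLLOW(S): in G->S false num, S is followed by false num with FIRST {false}. Thus FOLLOW(S) = {$, false}.
FOLLOW(J): in S->J false, J is followed by false with FIRST {false}. Thus FOLLOW(J) = {false}.
FOLLOW(G): in J->G num, G is followed by num with FIRST {num}. Thus FOLLOW(G) = {num}.

{$, false}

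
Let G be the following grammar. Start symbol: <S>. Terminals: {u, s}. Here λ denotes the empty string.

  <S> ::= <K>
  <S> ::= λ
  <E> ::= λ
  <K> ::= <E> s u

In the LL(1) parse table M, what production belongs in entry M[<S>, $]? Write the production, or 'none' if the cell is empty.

<S> ::= λ

FIRST(<E>) = {λ}
FIRST(<K>) = {s}  (via <E> s u)
FIRST(<S>) = {λ, s}  (via <K>)
FOLLOW(<S>) includes $ since <S> is the start symbol.
FOLLOW(<S>): <S> appears on no right-hand side. Thus FOLLOW(<S>) = {$}.
For <S> ::= <K>: FIRST(<K>) = {s}, so it goes in M[<S>, t] for t ∈ {s}.
For <S> ::= λ: FIRST(λ) = {λ}, so it goes in M[<S>, t] for t ∈ {}; since λ ∈ FIRST, also for every t ∈ FOLLOW(<S>) = {$}.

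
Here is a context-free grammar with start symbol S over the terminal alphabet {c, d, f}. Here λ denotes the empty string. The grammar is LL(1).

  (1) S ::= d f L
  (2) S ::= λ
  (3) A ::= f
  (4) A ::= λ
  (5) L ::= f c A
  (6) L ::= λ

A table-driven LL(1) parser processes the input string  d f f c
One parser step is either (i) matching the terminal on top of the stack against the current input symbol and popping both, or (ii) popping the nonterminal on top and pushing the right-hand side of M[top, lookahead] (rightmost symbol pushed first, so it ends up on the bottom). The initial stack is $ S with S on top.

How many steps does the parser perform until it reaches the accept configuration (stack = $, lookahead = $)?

step 1: stack=$ S  input=d f f c $  — expand S ::= d f L
step 2: stack=$ L f d  input=d f f c $  — match d
step 3: stack=$ L f  input=f f c $  — match f
step 4: stack=$ L  input=f c $  — expand L ::= f c A
step 5: stack=$ A c f  input=f c $  — match f
step 6: stack=$ A c  input=c $  — match c
step 7: stack=$ A  input=$  — expand A ::= λ
Accept reached after 7 steps.

7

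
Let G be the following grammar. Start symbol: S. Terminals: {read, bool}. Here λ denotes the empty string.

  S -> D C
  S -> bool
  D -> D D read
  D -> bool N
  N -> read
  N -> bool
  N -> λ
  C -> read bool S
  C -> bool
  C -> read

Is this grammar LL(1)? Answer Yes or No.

FIRST(S) = {bool}
FIRST(D) = {bool}
FIRST(N) = {λ, bool, read}
FIRST(C) = {bool, read}
FOLLOW(S) = {$}
FOLLOW(D) = {bool, read}
FOLLOW(N) = {bool, read}
FOLLOW(C) = {$}
Cell M[C, read] receives both C -> read bool S and C -> read — the grammar is not LL(1).

No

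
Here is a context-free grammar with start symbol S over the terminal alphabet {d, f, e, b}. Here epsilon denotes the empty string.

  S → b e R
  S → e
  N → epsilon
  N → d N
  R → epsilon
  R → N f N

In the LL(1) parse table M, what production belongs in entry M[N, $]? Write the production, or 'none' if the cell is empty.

N → epsilon

FIRST(S) = {b, e}
FIRST(N) = {epsilon, d}
FIRST(R) = {epsilon, d, f}  (via N f N)
FOLLOW(S) includes $ since S is the start symbol.
FOLLOW(R): in S→b e R, the suffix after R is empty, so FOLLOW(R) ⊇ FOLLOW(S) = {$}. Thus FOLLOW(R) = {$}.
FOLLOW(N): in N→d N, the suffix after N is empty (adds nothing new); in R→N f N (occurrence 1), N is followed by f N with FIRST {f}; in R→N f N (occurrence 2), the suffix after N is empty, so FOLLOW(N) ⊇ FOLLOW(R) = {$}. Thus FOLLOW(N) = {$, f}.
For N → epsilon: FIRST(epsilon) = {epsilon}, so it goes in M[N, t] for t ∈ {}; since epsilon ∈ FIRST, also for every t ∈ FOLLOW(N) = {$, f}.
For N → d N: FIRST(d N) = {d}, so it goes in M[N, t] for t ∈ {d}.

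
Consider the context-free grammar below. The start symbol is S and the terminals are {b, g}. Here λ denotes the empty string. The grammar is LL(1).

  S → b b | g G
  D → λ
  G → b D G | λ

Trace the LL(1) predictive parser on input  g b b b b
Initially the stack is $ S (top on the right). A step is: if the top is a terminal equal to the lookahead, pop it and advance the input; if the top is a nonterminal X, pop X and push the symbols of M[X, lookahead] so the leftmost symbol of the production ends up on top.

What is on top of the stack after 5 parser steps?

G

     Stack    Input        Action
  1  $ S      g b b b b $  expand S → g G
  2  $ G g    g b b b b $  match g
  3  $ G      b b b b $    expand G → b D G
  4  $ G D b  b b b b $    match b
  5  $ G D    b b b $      expand D → λ
Stack after step 5: $ G (top = G).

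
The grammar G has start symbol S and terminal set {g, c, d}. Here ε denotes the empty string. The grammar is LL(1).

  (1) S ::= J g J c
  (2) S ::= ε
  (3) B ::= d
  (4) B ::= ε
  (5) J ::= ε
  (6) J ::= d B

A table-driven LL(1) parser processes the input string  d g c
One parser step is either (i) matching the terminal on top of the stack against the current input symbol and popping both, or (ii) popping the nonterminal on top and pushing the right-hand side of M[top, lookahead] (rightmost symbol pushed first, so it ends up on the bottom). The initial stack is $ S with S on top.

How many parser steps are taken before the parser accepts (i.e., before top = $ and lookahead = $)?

     Stack        Input    Action
  1  $ S          d g c $  expand S ::= J g J c
  2  $ c J g J    d g c $  expand J ::= d B
  3  $ c J g B d  d g c $  match d
  4  $ c J g B    g c $    expand B ::= ε
  5  $ c J g      g c $    match g
  6  $ c J        c $      expand J ::= ε
  7  $ c          c $      match c
Accept reached after 7 steps.

7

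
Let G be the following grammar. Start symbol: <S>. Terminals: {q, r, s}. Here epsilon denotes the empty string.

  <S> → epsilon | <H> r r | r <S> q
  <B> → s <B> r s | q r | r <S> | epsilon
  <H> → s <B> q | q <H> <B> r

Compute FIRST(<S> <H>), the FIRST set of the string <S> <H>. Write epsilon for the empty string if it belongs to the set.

FIRST(<B>): from <B>→s <B> r s we get {s}; from <B>→q r we get {q}; from <B>→r <S> we get {r}; from <B>→epsilon we get {epsilon}. So FIRST(<B>) = {epsilon, q, r, s}.
FIRST(<H>): from <H>→s <B> q we get {s}; from <H>→q <H> <B> r we get {q}. So FIRST(<H>) = {q, s}.
FIRST(<S>): from <S>→epsilon we get {epsilon}; from <S>→<H> r r we get {q, s}; from <S>→r <S> q we get {r}. So FIRST(<S>) = {epsilon, q, r, s}.
FIRST(<S> <H>): take FIRST of each symbol in turn, carrying on past any symbol whose FIRST contains epsilon; result {q, r, s}.

{q, r, s}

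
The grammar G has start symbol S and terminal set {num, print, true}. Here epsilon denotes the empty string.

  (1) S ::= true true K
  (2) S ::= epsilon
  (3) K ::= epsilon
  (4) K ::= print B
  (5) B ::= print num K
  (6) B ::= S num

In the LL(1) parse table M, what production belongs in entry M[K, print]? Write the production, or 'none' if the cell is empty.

K ::= print B

FIRST(S): from S::=true true K we get {true}; from S::=epsilon we get {epsilon}. So FIRST(S) = {epsilon, true}.
FIRST(K): from K::=epsilon we get {epsilon}; from K::=print B we get {print}. So FIRST(K) = {epsilon, print}.
FIRST(B): from B::=print num K we get {print}; from B::=S num we get {num, true}. So FIRST(B) = {num, print, true}.
FOLLOW(S) includes $ since S is the start symbol.
FOLLOW(S): in B::=S num, S is followed by num with FIRST {num}. Thus FOLLOW(S) = {$, num}.
FOLLOW(K): in S::=true true K, the suffix after K is empty, so FOLLOW(K) ⊇ FOLLOW(S) = {$, num}; in B::=print num K, the suffix after K is empty, so FOLLOW(K) ⊇ FOLLOW(B) = {$, num}. Thus FOLLOW(K) = {$, num}.
FOLLOW(B): in K::=print B, the suffix after B is empty, so FOLLOW(B) ⊇ FOLLOW(K) = {$, num}. Thus FOLLOW(B) = {$, num}.
For K ::= epsilon: FIRST(epsilon) = {epsilon}, so it goes in M[K, t] for t ∈ {}; since epsilon ∈ FIRST, also for every t ∈ FOLLOW(K) = {$, num}.
For K ::= print B: FIRST(print B) = {print}, so it goes in M[K, t] for t ∈ {print}.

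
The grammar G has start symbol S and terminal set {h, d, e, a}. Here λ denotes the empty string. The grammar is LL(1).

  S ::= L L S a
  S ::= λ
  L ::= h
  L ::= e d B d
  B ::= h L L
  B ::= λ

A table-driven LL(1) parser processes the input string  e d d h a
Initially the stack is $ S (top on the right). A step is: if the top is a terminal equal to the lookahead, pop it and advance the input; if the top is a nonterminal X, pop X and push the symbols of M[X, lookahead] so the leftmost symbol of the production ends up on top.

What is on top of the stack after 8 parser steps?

S

     Stack            Input        Action
  1  $ S              e d d h a $  expand S ::= L L S a
  2  $ a S L L        e d d h a $  expand L ::= e d B d
  3  $ a S L d B d e  e d d h a $  match e
  4  $ a S L d B d    d d h a $    match d
  5  $ a S L d B      d h a $      expand B ::= λ
  6  $ a S L d        d h a $      match d
  7  $ a S L          h a $        expand L ::= h
  8  $ a S h          h a $        match h
Stack after step 8: $ a S (top = S).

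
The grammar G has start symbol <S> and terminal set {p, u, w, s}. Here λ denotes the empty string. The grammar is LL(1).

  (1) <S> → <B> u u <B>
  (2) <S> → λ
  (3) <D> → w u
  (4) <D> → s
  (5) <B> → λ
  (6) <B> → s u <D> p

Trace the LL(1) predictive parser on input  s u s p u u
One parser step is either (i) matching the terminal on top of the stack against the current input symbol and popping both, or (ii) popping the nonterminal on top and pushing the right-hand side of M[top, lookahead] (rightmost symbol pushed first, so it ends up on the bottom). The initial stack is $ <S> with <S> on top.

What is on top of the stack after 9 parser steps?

     Stack                Input          Action
  1  $ <S>                s u s p u u $  expand <S> → <B> u u <B>
  2  $ <B> u u <B>        s u s p u u $  expand <B> → s u <D> p
  3  $ <B> u u p <D> u s  s u s p u u $  match s
  4  $ <B> u u p <D> u    u s p u u $    match u
  5  $ <B> u u p <D>      s p u u $      expand <D> → s
  6  $ <B> u u p s        s p u u $      match s
  7  $ <B> u u p          p u u $        match p
  8  $ <B> u u            u u $          match u
  9  $ <B> u              u $            match u
Stack after step 9: $ <B> (top = <B>).

<B>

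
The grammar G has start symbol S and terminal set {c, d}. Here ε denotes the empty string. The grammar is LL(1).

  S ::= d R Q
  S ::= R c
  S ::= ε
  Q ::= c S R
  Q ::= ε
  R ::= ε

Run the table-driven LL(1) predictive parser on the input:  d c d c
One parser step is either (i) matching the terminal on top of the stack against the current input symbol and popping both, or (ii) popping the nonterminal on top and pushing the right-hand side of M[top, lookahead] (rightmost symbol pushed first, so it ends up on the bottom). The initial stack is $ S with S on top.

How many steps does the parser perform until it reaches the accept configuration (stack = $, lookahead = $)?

13

      Stack      Input      Action
   1  $ S        d c d c $  expand S ::= d R Q
   2  $ Q R d    d c d c $  match d
   3  $ Q R      c d c $    expand R ::= ε
   4  $ Q        c d c $    expand Q ::= c S R
   5  $ R S c    c d c $    match c
   6  $ R S      d c $      expand S ::= d R Q
   7  $ R Q R d  d c $      match d
   8  $ R Q R    c $        expand R ::= ε
   9  $ R Q      c $        expand Q ::= c S R
  10  $ R R S c  c $        match c
  11  $ R R S    $          expand S ::= ε
  12  $ R R      $          expand R ::= ε
  13  $ R        $          expand R ::= ε
Accept reached after 13 steps.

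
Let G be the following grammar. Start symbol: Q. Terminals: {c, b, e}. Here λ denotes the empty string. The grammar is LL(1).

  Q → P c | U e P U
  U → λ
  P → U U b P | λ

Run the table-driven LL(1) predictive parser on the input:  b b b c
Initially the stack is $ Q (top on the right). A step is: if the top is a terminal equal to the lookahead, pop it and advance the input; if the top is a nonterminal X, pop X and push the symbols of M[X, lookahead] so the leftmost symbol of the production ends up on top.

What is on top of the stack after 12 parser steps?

b

step 1: stack=$ Q  input=b b b c $  — expand Q → P c
step 2: stack=$ c P  input=b b b c $  — expand P → U U b P
step 3: stack=$ c P b U U  input=b b b c $  — expand U → λ
step 4: stack=$ c P b U  input=b b b c $  — expand U → λ
step 5: stack=$ c P b  input=b b b c $  — match b
step 6: stack=$ c P  input=b b c $  — expand P → U U b P
step 7: stack=$ c P b U U  input=b b c $  — expand U → λ
step 8: stack=$ c P b U  input=b b c $  — expand U → λ
step 9: stack=$ c P b  input=b b c $  — match b
step 10: stack=$ c P  input=b c $  — expand P → U U b P
step 11: stack=$ c P b U U  input=b c $  — expand U → λ
step 12: stack=$ c P b U  input=b c $  — expand U → λ
Stack after step 12: $ c P b (top = b).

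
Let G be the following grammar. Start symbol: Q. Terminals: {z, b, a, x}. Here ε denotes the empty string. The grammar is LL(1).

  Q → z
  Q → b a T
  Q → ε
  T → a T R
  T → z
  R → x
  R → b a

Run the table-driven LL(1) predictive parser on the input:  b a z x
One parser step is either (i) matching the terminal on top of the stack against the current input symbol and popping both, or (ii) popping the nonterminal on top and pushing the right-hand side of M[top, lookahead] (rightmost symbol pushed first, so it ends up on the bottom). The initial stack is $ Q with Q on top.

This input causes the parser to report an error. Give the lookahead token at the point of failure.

x

     Stack    Input      Action
  1  $ Q      b a z x $  expand Q → b a T
  2  $ T a b  b a z x $  match b
  3  $ T a    a z x $    match a
  4  $ T      z x $      expand T → z
  5  $ z      z x $      match z
  6  $        x $        error: stack empty but input remains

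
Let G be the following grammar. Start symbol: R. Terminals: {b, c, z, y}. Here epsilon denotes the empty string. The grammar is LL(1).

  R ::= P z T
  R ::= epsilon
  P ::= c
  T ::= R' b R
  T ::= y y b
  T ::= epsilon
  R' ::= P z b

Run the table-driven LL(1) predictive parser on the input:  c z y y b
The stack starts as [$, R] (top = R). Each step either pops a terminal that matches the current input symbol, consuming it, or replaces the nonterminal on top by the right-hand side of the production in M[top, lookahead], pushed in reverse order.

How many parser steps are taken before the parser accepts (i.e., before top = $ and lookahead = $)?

     Stack    Input        Action
  1  $ R      c z y y b $  expand R ::= P z T
  2  $ T z P  c z y y b $  expand P ::= c
  3  $ T z c  c z y y b $  match c
  4  $ T z    z y y b $    match z
  5  $ T      y y b $      expand T ::= y y b
  6  $ b y y  y y b $      match y
  7  $ b y    y b $        match y
  8  $ b      b $          match b
Accept reached after 8 steps.

8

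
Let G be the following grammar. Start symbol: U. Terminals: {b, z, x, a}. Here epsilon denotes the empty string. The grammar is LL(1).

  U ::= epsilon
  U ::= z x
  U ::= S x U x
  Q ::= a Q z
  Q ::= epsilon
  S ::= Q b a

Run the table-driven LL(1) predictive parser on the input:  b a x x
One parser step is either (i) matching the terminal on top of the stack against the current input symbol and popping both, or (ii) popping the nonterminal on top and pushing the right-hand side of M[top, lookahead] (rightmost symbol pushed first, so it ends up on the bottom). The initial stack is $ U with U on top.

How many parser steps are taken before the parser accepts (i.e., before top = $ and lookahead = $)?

     Stack          Input      Action
  1  $ U            b a x x $  expand U ::= S x U x
  2  $ x U x S      b a x x $  expand S ::= Q b a
  3  $ x U x a b Q  b a x x $  expand Q ::= epsilon
  4  $ x U x a b    b a x x $  match b
  5  $ x U x a      a x x $    match a
  6  $ x U x        x x $      match x
  7  $ x U          x $        expand U ::= epsilon
  8  $ x            x $        match x
Accept reached after 8 steps.

8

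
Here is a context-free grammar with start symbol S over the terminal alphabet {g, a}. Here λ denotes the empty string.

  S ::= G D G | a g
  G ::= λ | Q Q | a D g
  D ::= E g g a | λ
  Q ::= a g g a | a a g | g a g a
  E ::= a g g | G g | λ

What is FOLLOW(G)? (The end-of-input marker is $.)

FIRST(Q) = {a, g}
FIRST(G) = {λ, a, g}  (via Q Q)
FIRST(E) = {λ, a, g}  (via G g)
FIRST(D) = {λ, a, g}  (via E g g a)
FIRST(S) = {λ, a, g}  (via G D G)
FOLLOW(S) includes $ since S is the start symbol.
FOLLOW(S): S appears on no right-hand side. Thus FOLLOW(S) = {$}.
FOLLOW(G): in S::=G D G (occurrence 1), G is followed by D G with FIRST {λ, a, g}; in S::=G D G (occurrence 1), the suffix after G is nullable, so FOLLOW(G) ⊇ FOLLOW(S) = {$}; in S::=G D G (occurrence 2), the suffix after G is empty, so FOLLOW(G) ⊇ FOLLOW(S) = {$}; in E::=G g, G is followed by g with FIRST {g}. Thus FOLLOW(G) = {$, a, g}.
FOLLOW(D): in S::=G D G, D is followed by G with FIRST {λ, a, g}; in S::=G D G, the suffix after D is nullable, so FOLLOW(D) ⊇ FOLLOW(S) = {$}; in G::=a D g, D is followed by g with FIRST {g}. Thus FOLLOW(D) = {$, a, g}.
FOLLOW(Q): in G::=Q Q (occurrence 1), Q is followed by Q with FIRST {a, g}; in G::=Q Q (occurrence 2), the suffix after Q is empty, so FOLLOW(Q) ⊇ FOLLOW(G) = {$, a, g}. Thus FOLLOW(Q) = {$, a, g}.
FOLLOW(E): in D::=E g g a, E is followed by g g a with FIRST {g}. Thus FOLLOW(E) = {g}.

{$, a, g}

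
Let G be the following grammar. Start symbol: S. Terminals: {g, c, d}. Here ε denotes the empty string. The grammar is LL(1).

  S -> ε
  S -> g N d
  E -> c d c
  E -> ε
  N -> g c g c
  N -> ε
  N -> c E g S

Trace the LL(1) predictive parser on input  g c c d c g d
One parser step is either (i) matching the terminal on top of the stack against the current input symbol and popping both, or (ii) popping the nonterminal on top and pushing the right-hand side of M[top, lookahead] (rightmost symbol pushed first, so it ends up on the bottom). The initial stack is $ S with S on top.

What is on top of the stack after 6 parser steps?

d

step 1: stack=$ S  input=g c c d c g d $  — expand S -> g N d
step 2: stack=$ d N g  input=g c c d c g d $  — match g
step 3: stack=$ d N  input=c c d c g d $  — expand N -> c E g S
step 4: stack=$ d S g E c  input=c c d c g d $  — match c
step 5: stack=$ d S g E  input=c d c g d $  — expand E -> c d c
step 6: stack=$ d S g c d c  input=c d c g d $  — match c
Stack after step 6: $ d S g c d (top = d).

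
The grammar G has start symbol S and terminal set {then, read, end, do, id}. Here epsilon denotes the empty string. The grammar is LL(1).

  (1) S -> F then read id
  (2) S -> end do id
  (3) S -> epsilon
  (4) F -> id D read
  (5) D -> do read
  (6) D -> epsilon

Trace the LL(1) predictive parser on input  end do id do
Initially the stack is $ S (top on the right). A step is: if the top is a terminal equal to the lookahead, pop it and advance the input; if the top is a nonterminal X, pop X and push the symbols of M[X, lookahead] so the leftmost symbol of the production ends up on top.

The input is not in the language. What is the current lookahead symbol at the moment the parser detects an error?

step 1: stack=$ S  input=end do id do $  — expand S -> end do id
step 2: stack=$ id do end  input=end do id do $  — match end
step 3: stack=$ id do  input=do id do $  — match do
step 4: stack=$ id  input=id do $  — match id
step 5: stack=$  input=do $  — error: stack empty but input remains

do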